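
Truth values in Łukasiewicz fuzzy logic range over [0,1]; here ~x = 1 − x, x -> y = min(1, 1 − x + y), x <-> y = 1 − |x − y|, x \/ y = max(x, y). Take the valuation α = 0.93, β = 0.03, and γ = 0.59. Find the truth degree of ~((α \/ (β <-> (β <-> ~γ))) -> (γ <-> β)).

0.49

~γ = 1 − 0.59 = 0.41
β <-> ~γ = 1 − |0.03 − 0.41| = 1 − 0.38 = 0.62
β <-> (β <-> ~γ) = 1 − |0.03 − 0.62| = 1 − 0.59 = 0.41
α \/ (β <-> (β <-> ~γ)) = max(0.93, 0.41) = 0.93
γ <-> β = 1 − |0.59 − 0.03| = 1 − 0.56 = 0.44
(α \/ (β <-> (β <-> ~γ))) -> (γ <-> β) = min(1, 1 − 0.93 + 0.44) = min(1, 0.51) = 0.51
~((α \/ (β <-> (β <-> ~γ))) -> (γ <-> β)) = 1 − 0.51 = 0.49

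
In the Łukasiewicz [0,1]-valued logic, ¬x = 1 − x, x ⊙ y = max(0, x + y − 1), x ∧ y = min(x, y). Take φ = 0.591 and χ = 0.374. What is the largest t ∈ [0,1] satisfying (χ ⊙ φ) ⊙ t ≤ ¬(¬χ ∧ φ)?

1.000

χ ⊙ φ = max(0, 0.374 + 0.591 − 1) = max(0, -0.035) = 0.000
So the left factor is χ ⊙ φ = 0.000.
¬χ = 1 − 0.374 = 0.626
¬χ ∧ φ = min(0.626, 0.591) = 0.591
¬(¬χ ∧ φ) = 1 − 0.591 = 0.409
So the right-hand bound is ¬(¬χ ∧ φ) = 0.409.
The residuum of the Łukasiewicz t-norm gives the supremum: min(1, 1 − 0.000 + 0.409).
1 − 0.000 + 0.409 = 1.409, so t = min(1, 1.409) = 1.000.
Check: 0.000 ⊙ 1.000 = max(0, 0.000) = 0.000 ≤ 0.409.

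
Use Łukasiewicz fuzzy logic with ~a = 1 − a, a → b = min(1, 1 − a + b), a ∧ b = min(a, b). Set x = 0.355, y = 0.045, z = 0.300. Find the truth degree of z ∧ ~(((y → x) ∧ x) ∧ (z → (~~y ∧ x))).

0.300

y → x = min(1, 1 − 0.045 + 0.355) = min(1, 1.310) = 1.000
(y → x) ∧ x = min(1.000, 0.355) = 0.355
~y = 1 − 0.045 = 0.955
~~y = 1 − 0.955 = 0.045
~~y ∧ x = min(0.045, 0.355) = 0.045
z → (~~y ∧ x) = min(1, 1 − 0.300 + 0.045) = min(1, 0.745) = 0.745
((y → x) ∧ x) ∧ (z → (~~y ∧ x)) = min(0.355, 0.745) = 0.355
~(((y → x) ∧ x) ∧ (z → (~~y ∧ x))) = 1 − 0.355 = 0.645
z ∧ ~(((y → x) ∧ x) ∧ (z → (~~y ∧ x))) = min(0.300, 0.645) = 0.300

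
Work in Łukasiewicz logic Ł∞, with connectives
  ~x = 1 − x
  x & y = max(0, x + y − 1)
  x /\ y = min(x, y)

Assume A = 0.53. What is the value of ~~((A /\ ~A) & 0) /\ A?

0.00

~A = 1 − 0.53 = 0.47
A /\ ~A = min(0.53, 0.47) = 0.47
(A /\ ~A) & 0 = max(0, 0.47 + 0.00 − 1) = max(0, -0.53) = 0.00
~((A /\ ~A) & 0) = 1 − 0.00 = 1.00
~~((A /\ ~A) & 0) = 1 − 1.00 = 0.00
~~((A /\ ~A) & 0) /\ A = min(0.00, 0.53) = 0.00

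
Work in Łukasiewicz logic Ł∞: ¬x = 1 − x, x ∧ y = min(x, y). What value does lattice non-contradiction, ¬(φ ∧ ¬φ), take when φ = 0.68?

0.68

¬φ = 1 − 0.68 = 0.32
φ ∧ ¬φ = min(0.68, 0.32) = 0.32
¬(φ ∧ ¬φ) = 1 − 0.32 = 0.68
(The value 0.68 < 1 shows this instance is not satisfied; not a Ł∞-tautology — its value is 1 − min(a, 1−a).)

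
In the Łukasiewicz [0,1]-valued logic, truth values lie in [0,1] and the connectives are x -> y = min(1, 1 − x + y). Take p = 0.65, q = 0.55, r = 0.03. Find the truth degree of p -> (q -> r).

0.83

q -> r = min(1, 1 − 0.55 + 0.03) = min(1, 0.48) = 0.48
p -> (q -> r) = min(1, 1 − 0.65 + 0.48) = min(1, 0.83) = 0.83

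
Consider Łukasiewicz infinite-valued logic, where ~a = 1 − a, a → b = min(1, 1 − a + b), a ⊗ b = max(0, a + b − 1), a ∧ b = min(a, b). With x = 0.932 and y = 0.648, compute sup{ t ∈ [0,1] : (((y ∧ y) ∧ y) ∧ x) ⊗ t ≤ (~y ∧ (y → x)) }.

0.704

y ∧ y = min(0.648, 0.648) = 0.648
(y ∧ y) ∧ y = min(0.648, 0.648) = 0.648
((y ∧ y) ∧ y) ∧ x = min(0.648, 0.932) = 0.648
So the left factor is ((y ∧ y) ∧ y) ∧ x = 0.648.
~y = 1 − 0.648 = 0.352
y → x = min(1, 1 − 0.648 + 0.932) = min(1, 1.284) = 1.000
~y ∧ (y → x) = min(0.352, 1.000) = 0.352
So the right-hand bound is ~y ∧ (y → x) = 0.352.
The residuum of the Łukasiewicz t-norm gives the supremum: min(1, 1 − 0.648 + 0.352).
1 − 0.648 + 0.352 = 0.704, so t = min(1, 0.704) = 0.704.
Check: 0.648 ⊗ 0.704 = max(0, 0.352) = 0.352 ≤ 0.352.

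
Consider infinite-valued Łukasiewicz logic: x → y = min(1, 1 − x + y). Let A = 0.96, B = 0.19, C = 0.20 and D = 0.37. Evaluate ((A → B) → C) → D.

A → B = min(1, 1 − 0.96 + 0.19) = min(1, 0.23) = 0.23
(A → B) → C = min(1, 1 − 0.23 + 0.20) = min(1, 0.97) = 0.97
((A → B) → C) → D = min(1, 1 − 0.97 + 0.37) = min(1, 0.40) = 0.40

0.40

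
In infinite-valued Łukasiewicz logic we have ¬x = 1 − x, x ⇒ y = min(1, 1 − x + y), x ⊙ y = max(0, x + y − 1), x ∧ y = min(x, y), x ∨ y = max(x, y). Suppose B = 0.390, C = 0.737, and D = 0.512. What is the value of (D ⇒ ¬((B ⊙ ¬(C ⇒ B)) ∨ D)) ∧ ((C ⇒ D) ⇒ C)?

C ⇒ B = min(1, 1 − 0.737 + 0.390) = min(1, 0.653) = 0.653
¬(C ⇒ B) = 1 − 0.653 = 0.347
B ⊙ ¬(C ⇒ B) = max(0, 0.390 + 0.347 − 1) = max(0, -0.263) = 0.000
(B ⊙ ¬(C ⇒ B)) ∨ D = max(0.000, 0.512) = 0.512
¬((B ⊙ ¬(C ⇒ B)) ∨ D) = 1 − 0.512 = 0.488
D ⇒ ¬((B ⊙ ¬(C ⇒ B)) ∨ D) = min(1, 1 − 0.512 + 0.488) = min(1, 0.976) = 0.976
C ⇒ D = min(1, 1 − 0.737 + 0.512) = min(1, 0.775) = 0.775
(C ⇒ D) ⇒ C = min(1, 1 − 0.775 + 0.737) = min(1, 0.962) = 0.962
(D ⇒ ¬((B ⊙ ¬(C ⇒ B)) ∨ D)) ∧ ((C ⇒ D) ⇒ C) = min(0.976, 0.962) = 0.962

0.962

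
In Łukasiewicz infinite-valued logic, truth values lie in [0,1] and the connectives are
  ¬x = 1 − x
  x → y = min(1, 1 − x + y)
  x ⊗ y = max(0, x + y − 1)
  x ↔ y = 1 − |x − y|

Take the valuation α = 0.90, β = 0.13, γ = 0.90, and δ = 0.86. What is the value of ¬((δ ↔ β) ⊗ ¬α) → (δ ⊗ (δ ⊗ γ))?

δ ↔ β = 1 − |0.86 − 0.13| = 1 − 0.73 = 0.27
¬α = 1 − 0.90 = 0.10
(δ ↔ β) ⊗ ¬α = max(0, 0.27 + 0.10 − 1) = max(0, -0.63) = 0.00
¬((δ ↔ β) ⊗ ¬α) = 1 − 0.00 = 1.00
δ ⊗ γ = max(0, 0.86 + 0.90 − 1) = max(0, 0.76) = 0.76
δ ⊗ (δ ⊗ γ) = max(0, 0.86 + 0.76 − 1) = max(0, 0.62) = 0.62
¬((δ ↔ β) ⊗ ¬α) → (δ ⊗ (δ ⊗ γ)) = min(1, 1 − 1.00 + 0.62) = min(1, 0.62) = 0.62

0.62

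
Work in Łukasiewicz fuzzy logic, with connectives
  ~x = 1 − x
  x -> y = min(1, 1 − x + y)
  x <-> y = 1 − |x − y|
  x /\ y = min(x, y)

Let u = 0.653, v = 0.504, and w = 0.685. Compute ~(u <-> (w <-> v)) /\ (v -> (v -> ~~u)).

0.166

w <-> v = 1 − |0.685 − 0.504| = 1 − 0.181 = 0.819
u <-> (w <-> v) = 1 − |0.653 − 0.819| = 1 − 0.166 = 0.834
~(u <-> (w <-> v)) = 1 − 0.834 = 0.166
~u = 1 − 0.653 = 0.347
~~u = 1 − 0.347 = 0.653
v -> ~~u = min(1, 1 − 0.504 + 0.653) = min(1, 1.149) = 1.000
v -> (v -> ~~u) = min(1, 1 − 0.504 + 1.000) = min(1, 1.496) = 1.000
~(u <-> (w <-> v)) /\ (v -> (v -> ~~u)) = min(0.166, 1.000) = 0.166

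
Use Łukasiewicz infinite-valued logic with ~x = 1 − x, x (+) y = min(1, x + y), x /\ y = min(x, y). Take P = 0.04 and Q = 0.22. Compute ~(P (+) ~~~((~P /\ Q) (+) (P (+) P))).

0.26

~P = 1 − 0.04 = 0.96
~P /\ Q = min(0.96, 0.22) = 0.22
P (+) P = min(1, 0.04 + 0.04) = min(1, 0.08) = 0.08
(~P /\ Q) (+) (P (+) P) = min(1, 0.22 + 0.08) = min(1, 0.30) = 0.30
~((~P /\ Q) (+) (P (+) P)) = 1 − 0.30 = 0.70
~~((~P /\ Q) (+) (P (+) P)) = 1 − 0.70 = 0.30
~~~((~P /\ Q) (+) (P (+) P)) = 1 − 0.30 = 0.70
P (+) ~~~((~P /\ Q) (+) (P (+) P)) = min(1, 0.04 + 0.70) = min(1, 0.74) = 0.74
~(P (+) ~~~((~P /\ Q) (+) (P (+) P))) = 1 − 0.74 = 0.26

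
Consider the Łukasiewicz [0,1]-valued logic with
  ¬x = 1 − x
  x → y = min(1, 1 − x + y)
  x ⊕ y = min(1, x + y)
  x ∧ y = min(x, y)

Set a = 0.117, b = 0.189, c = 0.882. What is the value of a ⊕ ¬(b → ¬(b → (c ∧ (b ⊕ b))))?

b ⊕ b = min(1, 0.189 + 0.189) = min(1, 0.378) = 0.378
c ∧ (b ⊕ b) = min(0.882, 0.378) = 0.378
b → (c ∧ (b ⊕ b)) = min(1, 1 − 0.189 + 0.378) = min(1, 1.189) = 1.000
¬(b → (c ∧ (b ⊕ b))) = 1 − 1.000 = 0.000
b → ¬(b → (c ∧ (b ⊕ b))) = min(1, 1 − 0.189 + 0.000) = min(1, 0.811) = 0.811
¬(b → ¬(b → (c ∧ (b ⊕ b)))) = 1 − 0.811 = 0.189
a ⊕ ¬(b → ¬(b → (c ∧ (b ⊕ b)))) = min(1, 0.117 + 0.189) = min(1, 0.306) = 0.306

0.306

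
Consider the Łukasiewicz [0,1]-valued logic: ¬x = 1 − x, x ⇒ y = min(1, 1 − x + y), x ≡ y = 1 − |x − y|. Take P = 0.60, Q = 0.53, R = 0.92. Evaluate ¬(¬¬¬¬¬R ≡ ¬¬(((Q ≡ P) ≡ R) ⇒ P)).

¬R = 1 − 0.92 = 0.08
¬¬R = 1 − 0.08 = 0.92
¬¬¬R = 1 − 0.92 = 0.08
¬¬¬¬R = 1 − 0.08 = 0.92
¬¬¬¬¬R = 1 − 0.92 = 0.08
Q ≡ P = 1 − |0.53 − 0.60| = 1 − 0.07 = 0.93
(Q ≡ P) ≡ R = 1 − |0.93 − 0.92| = 1 − 0.01 = 0.99
((Q ≡ P) ≡ R) ⇒ P = min(1, 1 − 0.99 + 0.60) = min(1, 0.61) = 0.61
¬(((Q ≡ P) ≡ R) ⇒ P) = 1 − 0.61 = 0.39
¬¬(((Q ≡ P) ≡ R) ⇒ P) = 1 − 0.39 = 0.61
¬¬¬¬¬R ≡ ¬¬(((Q ≡ P) ≡ R) ⇒ P) = 1 − |0.08 − 0.61| = 1 − 0.53 = 0.47
¬(¬¬¬¬¬R ≡ ¬¬(((Q ≡ P) ≡ R) ⇒ P)) = 1 − 0.47 = 0.53

0.53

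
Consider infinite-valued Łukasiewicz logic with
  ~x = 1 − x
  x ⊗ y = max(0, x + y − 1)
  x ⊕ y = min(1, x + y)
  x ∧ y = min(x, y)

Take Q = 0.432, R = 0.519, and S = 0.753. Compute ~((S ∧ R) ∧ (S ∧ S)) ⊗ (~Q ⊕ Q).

S ∧ R = min(0.753, 0.519) = 0.519
S ∧ S = min(0.753, 0.753) = 0.753
(S ∧ R) ∧ (S ∧ S) = min(0.519, 0.753) = 0.519
~((S ∧ R) ∧ (S ∧ S)) = 1 − 0.519 = 0.481
~Q = 1 − 0.432 = 0.568
~Q ⊕ Q = min(1, 0.568 + 0.432) = min(1, 1.000) = 1.000
~((S ∧ R) ∧ (S ∧ S)) ⊗ (~Q ⊕ Q) = max(0, 0.481 + 1.000 − 1) = max(0, 0.481) = 0.481

0.481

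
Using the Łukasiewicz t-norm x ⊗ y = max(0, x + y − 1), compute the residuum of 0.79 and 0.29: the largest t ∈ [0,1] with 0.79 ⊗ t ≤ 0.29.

0.50

The residuum of the Łukasiewicz t-norm gives the supremum: min(1, 1 − 0.79 + 0.29).
1 − 0.79 + 0.29 = 0.50, so t = min(1, 0.50) = 0.50.
Check: 0.79 ⊗ 0.50 = max(0, 0.29) = 0.29 ≤ 0.29.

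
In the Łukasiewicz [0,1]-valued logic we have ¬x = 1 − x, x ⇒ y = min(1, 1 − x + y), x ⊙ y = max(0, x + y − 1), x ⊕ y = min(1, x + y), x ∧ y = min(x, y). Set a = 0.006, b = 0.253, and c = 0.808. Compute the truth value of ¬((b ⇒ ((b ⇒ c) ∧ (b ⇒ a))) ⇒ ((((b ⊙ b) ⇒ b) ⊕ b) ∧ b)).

b ⇒ c = min(1, 1 − 0.253 + 0.808) = min(1, 1.555) = 1.000
b ⇒ a = min(1, 1 − 0.253 + 0.006) = min(1, 0.753) = 0.753
(b ⇒ c) ∧ (b ⇒ a) = min(1.000, 0.753) = 0.753
b ⇒ ((b ⇒ c) ∧ (b ⇒ a)) = min(1, 1 − 0.253 + 0.753) = min(1, 1.500) = 1.000
b ⊙ b = max(0, 0.253 + 0.253 − 1) = max(0, -0.494) = 0.000
(b ⊙ b) ⇒ b = min(1, 1 − 0.000 + 0.253) = min(1, 1.253) = 1.000
((b ⊙ b) ⇒ b) ⊕ b = min(1, 1.000 + 0.253) = min(1, 1.253) = 1.000
(((b ⊙ b) ⇒ b) ⊕ b) ∧ b = min(1.000, 0.253) = 0.253
(b ⇒ ((b ⇒ c) ∧ (b ⇒ a))) ⇒ ((((b ⊙ b) ⇒ b) ⊕ b) ∧ b) = min(1, 1 − 1.000 + 0.253) = min(1, 0.253) = 0.253
¬((b ⇒ ((b ⇒ c) ∧ (b ⇒ a))) ⇒ ((((b ⊙ b) ⇒ b) ⊕ b) ∧ b)) = 1 − 0.253 = 0.747

0.747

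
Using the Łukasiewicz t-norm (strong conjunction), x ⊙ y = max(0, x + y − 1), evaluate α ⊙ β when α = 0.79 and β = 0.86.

0.65

α ⊙ β = max(0, 0.79 + 0.86 − 1) = max(0, 0.65) = 0.65
For comparison, the Gödel (minimum) t-norm min(x, y) would give 0.79.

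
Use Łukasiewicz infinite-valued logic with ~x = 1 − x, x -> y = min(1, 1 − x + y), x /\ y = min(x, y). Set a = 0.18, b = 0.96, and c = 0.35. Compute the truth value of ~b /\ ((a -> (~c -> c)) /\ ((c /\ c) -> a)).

0.04

~b = 1 − 0.96 = 0.04
~c = 1 − 0.35 = 0.65
~c -> c = min(1, 1 − 0.65 + 0.35) = min(1, 0.70) = 0.70
a -> (~c -> c) = min(1, 1 − 0.18 + 0.70) = min(1, 1.52) = 1.00
c /\ c = min(0.35, 0.35) = 0.35
(c /\ c) -> a = min(1, 1 − 0.35 + 0.18) = min(1, 0.83) = 0.83
(a -> (~c -> c)) /\ ((c /\ c) -> a) = min(1.00, 0.83) = 0.83
~b /\ ((a -> (~c -> c)) /\ ((c /\ c) -> a)) = min(0.04, 0.83) = 0.04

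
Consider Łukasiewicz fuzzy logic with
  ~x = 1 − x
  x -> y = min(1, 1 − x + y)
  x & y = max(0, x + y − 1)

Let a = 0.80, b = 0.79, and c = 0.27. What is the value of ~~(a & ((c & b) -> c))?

c & b = max(0, 0.27 + 0.79 − 1) = max(0, 0.06) = 0.06
(c & b) -> c = min(1, 1 − 0.06 + 0.27) = min(1, 1.21) = 1.00
a & ((c & b) -> c) = max(0, 0.80 + 1.00 − 1) = max(0, 0.80) = 0.80
~(a & ((c & b) -> c)) = 1 − 0.80 = 0.20
~~(a & ((c & b) -> c)) = 1 − 0.20 = 0.80

0.80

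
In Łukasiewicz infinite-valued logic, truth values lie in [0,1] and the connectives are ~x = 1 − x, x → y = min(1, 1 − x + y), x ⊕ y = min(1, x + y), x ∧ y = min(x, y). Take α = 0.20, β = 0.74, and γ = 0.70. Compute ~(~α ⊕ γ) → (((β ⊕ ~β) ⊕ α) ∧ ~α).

1.00

~α = 1 − 0.20 = 0.80
~α ⊕ γ = min(1, 0.80 + 0.70) = min(1, 1.50) = 1.00
~(~α ⊕ γ) = 1 − 1.00 = 0.00
~β = 1 − 0.74 = 0.26
β ⊕ ~β = min(1, 0.74 + 0.26) = min(1, 1.00) = 1.00
(β ⊕ ~β) ⊕ α = min(1, 1.00 + 0.20) = min(1, 1.20) = 1.00
((β ⊕ ~β) ⊕ α) ∧ ~α = min(1.00, 0.80) = 0.80
~(~α ⊕ γ) → (((β ⊕ ~β) ⊕ α) ∧ ~α) = min(1, 1 − 0.00 + 0.80) = min(1, 1.80) = 1.00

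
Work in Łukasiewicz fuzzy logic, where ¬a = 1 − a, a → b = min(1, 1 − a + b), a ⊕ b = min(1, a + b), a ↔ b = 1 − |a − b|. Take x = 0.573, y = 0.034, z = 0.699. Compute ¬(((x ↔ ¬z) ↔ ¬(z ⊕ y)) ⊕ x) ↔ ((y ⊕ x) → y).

0.573

¬z = 1 − 0.699 = 0.301
x ↔ ¬z = 1 − |0.573 − 0.301| = 1 − 0.272 = 0.728
z ⊕ y = min(1, 0.699 + 0.034) = min(1, 0.733) = 0.733
¬(z ⊕ y) = 1 − 0.733 = 0.267
(x ↔ ¬z) ↔ ¬(z ⊕ y) = 1 − |0.728 − 0.267| = 1 − 0.461 = 0.539
((x ↔ ¬z) ↔ ¬(z ⊕ y)) ⊕ x = min(1, 0.539 + 0.573) = min(1, 1.112) = 1.000
¬(((x ↔ ¬z) ↔ ¬(z ⊕ y)) ⊕ x) = 1 − 1.000 = 0.000
y ⊕ x = min(1, 0.034 + 0.573) = min(1, 0.607) = 0.607
(y ⊕ x) → y = min(1, 1 − 0.607 + 0.034) = min(1, 0.427) = 0.427
¬(((x ↔ ¬z) ↔ ¬(z ⊕ y)) ⊕ x) ↔ ((y ⊕ x) → y) = 1 − |0.000 − 0.427| = 1 − 0.427 = 0.573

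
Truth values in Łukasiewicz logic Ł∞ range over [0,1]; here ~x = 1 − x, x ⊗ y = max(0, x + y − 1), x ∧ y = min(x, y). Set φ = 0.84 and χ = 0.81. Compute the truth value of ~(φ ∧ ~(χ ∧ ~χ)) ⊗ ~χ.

~χ = 1 − 0.81 = 0.19
χ ∧ ~χ = min(0.81, 0.19) = 0.19
~(χ ∧ ~χ) = 1 − 0.19 = 0.81
φ ∧ ~(χ ∧ ~χ) = min(0.84, 0.81) = 0.81
~(φ ∧ ~(χ ∧ ~χ)) = 1 − 0.81 = 0.19
~(φ ∧ ~(χ ∧ ~χ)) ⊗ ~χ = max(0, 0.19 + 0.19 − 1) = max(0, -0.62) = 0.00

0.00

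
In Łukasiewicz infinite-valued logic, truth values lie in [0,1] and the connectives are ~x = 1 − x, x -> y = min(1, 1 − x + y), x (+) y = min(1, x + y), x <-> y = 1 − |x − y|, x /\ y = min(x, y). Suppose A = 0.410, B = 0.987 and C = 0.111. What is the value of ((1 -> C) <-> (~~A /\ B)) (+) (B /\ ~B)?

1 -> C = min(1, 1 − 1.000 + 0.111) = min(1, 0.111) = 0.111
~A = 1 − 0.410 = 0.590
~~A = 1 − 0.590 = 0.410
~~A /\ B = min(0.410, 0.987) = 0.410
(1 -> C) <-> (~~A /\ B) = 1 − |0.111 − 0.410| = 1 − 0.299 = 0.701
~B = 1 − 0.987 = 0.013
B /\ ~B = min(0.987, 0.013) = 0.013
((1 -> C) <-> (~~A /\ B)) (+) (B /\ ~B) = min(1, 0.701 + 0.013) = min(1, 0.714) = 0.714

0.714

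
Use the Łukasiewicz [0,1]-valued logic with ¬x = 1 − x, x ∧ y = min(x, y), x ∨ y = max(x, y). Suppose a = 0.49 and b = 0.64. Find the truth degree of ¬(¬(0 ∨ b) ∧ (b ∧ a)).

0.64

0 ∨ b = max(0.00, 0.64) = 0.64
¬(0 ∨ b) = 1 − 0.64 = 0.36
b ∧ a = min(0.64, 0.49) = 0.49
¬(0 ∨ b) ∧ (b ∧ a) = min(0.36, 0.49) = 0.36
¬(¬(0 ∨ b) ∧ (b ∧ a)) = 1 − 0.36 = 0.64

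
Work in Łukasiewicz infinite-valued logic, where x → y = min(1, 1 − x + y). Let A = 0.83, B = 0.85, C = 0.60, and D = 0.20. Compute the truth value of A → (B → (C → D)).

0.92

C → D = min(1, 1 − 0.60 + 0.20) = min(1, 0.60) = 0.60
B → (C → D) = min(1, 1 − 0.85 + 0.60) = min(1, 0.75) = 0.75
A → (B → (C → D)) = min(1, 1 − 0.83 + 0.75) = min(1, 0.92) = 0.92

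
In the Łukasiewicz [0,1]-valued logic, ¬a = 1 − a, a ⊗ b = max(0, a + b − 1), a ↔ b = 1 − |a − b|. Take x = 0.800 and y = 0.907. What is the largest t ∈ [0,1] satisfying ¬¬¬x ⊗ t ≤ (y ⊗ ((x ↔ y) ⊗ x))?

1.000

¬x = 1 − 0.800 = 0.200
¬¬x = 1 − 0.200 = 0.800
¬¬¬x = 1 − 0.800 = 0.200
So the left factor is ¬¬¬x = 0.200.
x ↔ y = 1 − |0.800 − 0.907| = 1 − 0.107 = 0.893
(x ↔ y) ⊗ x = max(0, 0.893 + 0.800 − 1) = max(0, 0.693) = 0.693
y ⊗ ((x ↔ y) ⊗ x) = max(0, 0.907 + 0.693 − 1) = max(0, 0.600) = 0.600
So the right-hand bound is y ⊗ ((x ↔ y) ⊗ x) = 0.600.
The residuum of the Łukasiewicz t-norm gives the supremum: min(1, 1 − 0.200 + 0.600).
1 − 0.200 + 0.600 = 1.400, so t = min(1, 1.400) = 1.000.
Check: 0.200 ⊗ 1.000 = max(0, 0.200) = 0.200 ≤ 0.600.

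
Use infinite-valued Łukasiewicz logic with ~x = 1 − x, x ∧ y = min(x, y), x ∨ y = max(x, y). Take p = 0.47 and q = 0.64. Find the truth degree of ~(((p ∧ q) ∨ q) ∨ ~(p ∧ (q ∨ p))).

0.36

p ∧ q = min(0.47, 0.64) = 0.47
(p ∧ q) ∨ q = max(0.47, 0.64) = 0.64
q ∨ p = max(0.64, 0.47) = 0.64
p ∧ (q ∨ p) = min(0.47, 0.64) = 0.47
~(p ∧ (q ∨ p)) = 1 − 0.47 = 0.53
((p ∧ q) ∨ q) ∨ ~(p ∧ (q ∨ p)) = max(0.64, 0.53) = 0.64
~(((p ∧ q) ∨ q) ∨ ~(p ∧ (q ∨ p))) = 1 − 0.64 = 0.36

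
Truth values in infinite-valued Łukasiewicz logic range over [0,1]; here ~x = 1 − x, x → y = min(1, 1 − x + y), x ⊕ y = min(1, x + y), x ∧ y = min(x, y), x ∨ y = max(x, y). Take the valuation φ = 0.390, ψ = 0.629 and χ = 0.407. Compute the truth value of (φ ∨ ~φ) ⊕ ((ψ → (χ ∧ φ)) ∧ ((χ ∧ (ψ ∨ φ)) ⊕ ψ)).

~φ = 1 − 0.390 = 0.610
φ ∨ ~φ = max(0.390, 0.610) = 0.610
χ ∧ φ = min(0.407, 0.390) = 0.390
ψ → (χ ∧ φ) = min(1, 1 − 0.629 + 0.390) = min(1, 0.761) = 0.761
ψ ∨ φ = max(0.629, 0.390) = 0.629
χ ∧ (ψ ∨ φ) = min(0.407, 0.629) = 0.407
(χ ∧ (ψ ∨ φ)) ⊕ ψ = min(1, 0.407 + 0.629) = min(1, 1.036) = 1.000
(ψ → (χ ∧ φ)) ∧ ((χ ∧ (ψ ∨ φ)) ⊕ ψ) = min(0.761, 1.000) = 0.761
(φ ∨ ~φ) ⊕ ((ψ → (χ ∧ φ)) ∧ ((χ ∧ (ψ ∨ φ)) ⊕ ψ)) = min(1, 0.610 + 0.761) = min(1, 1.371) = 1.000

1.000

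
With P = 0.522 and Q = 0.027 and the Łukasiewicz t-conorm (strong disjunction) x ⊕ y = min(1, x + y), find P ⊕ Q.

0.549

P ⊕ Q = min(1, 0.522 + 0.027) = min(1, 0.549) = 0.549
For comparison, the Gödel t-conorm max(x, y) would give 0.522.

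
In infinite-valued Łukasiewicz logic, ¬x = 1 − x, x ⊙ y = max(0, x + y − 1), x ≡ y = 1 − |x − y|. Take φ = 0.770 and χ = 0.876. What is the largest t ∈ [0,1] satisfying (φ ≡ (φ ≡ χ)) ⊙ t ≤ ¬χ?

0.248

φ ≡ χ = 1 − |0.770 − 0.876| = 1 − 0.106 = 0.894
φ ≡ (φ ≡ χ) = 1 − |0.770 − 0.894| = 1 − 0.124 = 0.876
So the left factor is φ ≡ (φ ≡ χ) = 0.876.
¬χ = 1 − 0.876 = 0.124
So the right-hand bound is ¬χ = 0.124.
The residuum of the Łukasiewicz t-norm gives the supremum: min(1, 1 − 0.876 + 0.124).
1 − 0.876 + 0.124 = 0.248, so t = min(1, 0.248) = 0.248.
Check: 0.876 ⊙ 0.248 = max(0, 0.124) = 0.124 ≤ 0.124.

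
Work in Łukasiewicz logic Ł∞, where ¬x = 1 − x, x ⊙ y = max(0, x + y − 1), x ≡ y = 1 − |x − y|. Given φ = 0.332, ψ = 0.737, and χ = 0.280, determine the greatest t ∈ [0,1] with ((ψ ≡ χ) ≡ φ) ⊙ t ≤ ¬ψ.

ψ ≡ χ = 1 − |0.737 − 0.280| = 1 − 0.457 = 0.543
(ψ ≡ χ) ≡ φ = 1 − |0.543 − 0.332| = 1 − 0.211 = 0.789
So the left factor is (ψ ≡ χ) ≡ φ = 0.789.
¬ψ = 1 − 0.737 = 0.263
So the right-hand bound is ¬ψ = 0.263.
The residuum of the Łukasiewicz t-norm gives the supremum: min(1, 1 − 0.789 + 0.263).
1 − 0.789 + 0.263 = 0.474, so t = min(1, 0.474) = 0.474.
Check: 0.789 ⊙ 0.474 = max(0, 0.263) = 0.263 ≤ 0.263.

0.474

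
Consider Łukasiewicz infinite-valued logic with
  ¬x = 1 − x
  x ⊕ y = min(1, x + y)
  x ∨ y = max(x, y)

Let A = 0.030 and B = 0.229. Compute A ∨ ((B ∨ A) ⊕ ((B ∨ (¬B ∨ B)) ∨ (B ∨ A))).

B ∨ A = max(0.229, 0.030) = 0.229
¬B = 1 − 0.229 = 0.771
¬B ∨ B = max(0.771, 0.229) = 0.771
B ∨ (¬B ∨ B) = max(0.229, 0.771) = 0.771
(B ∨ (¬B ∨ B)) ∨ (B ∨ A) = max(0.771, 0.229) = 0.771
(B ∨ A) ⊕ ((B ∨ (¬B ∨ B)) ∨ (B ∨ A)) = min(1, 0.229 + 0.771) = min(1, 1.000) = 1.000
A ∨ ((B ∨ A) ⊕ ((B ∨ (¬B ∨ B)) ∨ (B ∨ A))) = max(0.030, 1.000) = 1.000

1.000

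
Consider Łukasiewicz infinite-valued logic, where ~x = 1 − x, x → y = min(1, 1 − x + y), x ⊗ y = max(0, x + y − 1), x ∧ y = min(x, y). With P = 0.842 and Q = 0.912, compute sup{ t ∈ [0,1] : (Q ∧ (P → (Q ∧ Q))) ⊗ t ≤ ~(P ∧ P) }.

Q ∧ Q = min(0.912, 0.912) = 0.912
P → (Q ∧ Q) = min(1, 1 − 0.842 + 0.912) = min(1, 1.070) = 1.000
Q ∧ (P → (Q ∧ Q)) = min(0.912, 1.000) = 0.912
So the left factor is Q ∧ (P → (Q ∧ Q)) = 0.912.
P ∧ P = min(0.842, 0.842) = 0.842
~(P ∧ P) = 1 − 0.842 = 0.158
So the right-hand bound is ~(P ∧ P) = 0.158.
The residuum of the Łukasiewicz t-norm gives the supremum: min(1, 1 − 0.912 + 0.158).
1 − 0.912 + 0.158 = 0.246, so t = min(1, 0.246) = 0.246.
Check: 0.912 ⊗ 0.246 = max(0, 0.158) = 0.158 ≤ 0.158.

0.246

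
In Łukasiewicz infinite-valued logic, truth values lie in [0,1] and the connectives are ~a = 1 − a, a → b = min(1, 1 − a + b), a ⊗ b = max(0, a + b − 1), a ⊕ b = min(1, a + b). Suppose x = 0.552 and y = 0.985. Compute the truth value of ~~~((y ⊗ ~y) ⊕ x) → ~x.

~y = 1 − 0.985 = 0.015
y ⊗ ~y = max(0, 0.985 + 0.015 − 1) = max(0, 0.000) = 0.000
(y ⊗ ~y) ⊕ x = min(1, 0.000 + 0.552) = min(1, 0.552) = 0.552
~((y ⊗ ~y) ⊕ x) = 1 − 0.552 = 0.448
~~((y ⊗ ~y) ⊕ x) = 1 − 0.448 = 0.552
~~~((y ⊗ ~y) ⊕ x) = 1 − 0.552 = 0.448
~x = 1 − 0.552 = 0.448
~~~((y ⊗ ~y) ⊕ x) → ~x = min(1, 1 − 0.448 + 0.448) = min(1, 1.000) = 1.000

1.000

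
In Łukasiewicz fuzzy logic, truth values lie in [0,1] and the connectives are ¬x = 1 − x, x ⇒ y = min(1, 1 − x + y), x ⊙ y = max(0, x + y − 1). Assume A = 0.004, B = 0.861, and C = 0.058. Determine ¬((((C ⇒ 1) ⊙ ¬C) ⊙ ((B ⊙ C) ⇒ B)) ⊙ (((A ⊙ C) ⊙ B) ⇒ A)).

C ⇒ 1 = min(1, 1 − 0.058 + 1.000) = min(1, 1.942) = 1.000
¬C = 1 − 0.058 = 0.942
(C ⇒ 1) ⊙ ¬C = max(0, 1.000 + 0.942 − 1) = max(0, 0.942) = 0.942
B ⊙ C = max(0, 0.861 + 0.058 − 1) = max(0, -0.081) = 0.000
(B ⊙ C) ⇒ B = min(1, 1 − 0.000 + 0.861) = min(1, 1.861) = 1.000
((C ⇒ 1) ⊙ ¬C) ⊙ ((B ⊙ C) ⇒ B) = max(0, 0.942 + 1.000 − 1) = max(0, 0.942) = 0.942
A ⊙ C = max(0, 0.004 + 0.058 − 1) = max(0, -0.938) = 0.000
(A ⊙ C) ⊙ B = max(0, 0.000 + 0.861 − 1) = max(0, -0.139) = 0.000
((A ⊙ C) ⊙ B) ⇒ A = min(1, 1 − 0.000 + 0.004) = min(1, 1.004) = 1.000
(((C ⇒ 1) ⊙ ¬C) ⊙ ((B ⊙ C) ⇒ B)) ⊙ (((A ⊙ C) ⊙ B) ⇒ A) = max(0, 0.942 + 1.000 − 1) = max(0, 0.942) = 0.942
¬((((C ⇒ 1) ⊙ ¬C) ⊙ ((B ⊙ C) ⇒ B)) ⊙ (((A ⊙ C) ⊙ B) ⇒ A)) = 1 − 0.942 = 0.058

0.058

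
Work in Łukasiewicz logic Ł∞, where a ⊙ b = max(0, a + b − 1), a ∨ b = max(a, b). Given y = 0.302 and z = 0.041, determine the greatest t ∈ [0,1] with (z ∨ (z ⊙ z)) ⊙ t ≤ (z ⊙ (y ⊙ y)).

z ⊙ z = max(0, 0.041 + 0.041 − 1) = max(0, -0.918) = 0.000
z ∨ (z ⊙ z) = max(0.041, 0.000) = 0.041
So the left factor is z ∨ (z ⊙ z) = 0.041.
y ⊙ y = max(0, 0.302 + 0.302 − 1) = max(0, -0.396) = 0.000
z ⊙ (y ⊙ y) = max(0, 0.041 + 0.000 − 1) = max(0, -0.959) = 0.000
So the right-hand bound is z ⊙ (y ⊙ y) = 0.000.
The residuum of the Łukasiewicz t-norm gives the supremum: min(1, 1 − 0.041 + 0.000).
1 − 0.041 + 0.000 = 0.959, so t = min(1, 0.959) = 0.959.
Check: 0.041 ⊙ 0.959 = max(0, 0.000) = 0.000 ≤ 0.000.

0.959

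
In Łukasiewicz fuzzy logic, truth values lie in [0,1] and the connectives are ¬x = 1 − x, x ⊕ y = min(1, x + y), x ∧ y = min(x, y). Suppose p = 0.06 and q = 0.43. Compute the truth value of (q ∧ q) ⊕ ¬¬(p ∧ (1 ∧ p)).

q ∧ q = min(0.43, 0.43) = 0.43
1 ∧ p = min(1.00, 0.06) = 0.06
p ∧ (1 ∧ p) = min(0.06, 0.06) = 0.06
¬(p ∧ (1 ∧ p)) = 1 − 0.06 = 0.94
¬¬(p ∧ (1 ∧ p)) = 1 − 0.94 = 0.06
(q ∧ q) ⊕ ¬¬(p ∧ (1 ∧ p)) = min(1, 0.43 + 0.06) = min(1, 0.49) = 0.49

0.49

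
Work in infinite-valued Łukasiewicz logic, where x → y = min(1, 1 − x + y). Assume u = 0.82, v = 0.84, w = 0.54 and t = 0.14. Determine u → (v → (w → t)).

0.94

w → t = min(1, 1 − 0.54 + 0.14) = min(1, 0.60) = 0.60
v → (w → t) = min(1, 1 − 0.84 + 0.60) = min(1, 0.76) = 0.76
u → (v → (w → t)) = min(1, 1 − 0.82 + 0.76) = min(1, 0.94) = 0.94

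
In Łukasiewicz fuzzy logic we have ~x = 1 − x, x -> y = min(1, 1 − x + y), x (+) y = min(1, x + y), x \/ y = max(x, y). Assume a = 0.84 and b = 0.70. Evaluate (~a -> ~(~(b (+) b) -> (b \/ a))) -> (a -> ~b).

0.62

~a = 1 − 0.84 = 0.16
b (+) b = min(1, 0.70 + 0.70) = min(1, 1.40) = 1.00
~(b (+) b) = 1 − 1.00 = 0.00
b \/ a = max(0.70, 0.84) = 0.84
~(b (+) b) -> (b \/ a) = min(1, 1 − 0.00 + 0.84) = min(1, 1.84) = 1.00
~(~(b (+) b) -> (b \/ a)) = 1 − 1.00 = 0.00
~a -> ~(~(b (+) b) -> (b \/ a)) = min(1, 1 − 0.16 + 0.00) = min(1, 0.84) = 0.84
~b = 1 − 0.70 = 0.30
a -> ~b = min(1, 1 − 0.84 + 0.30) = min(1, 0.46) = 0.46
(~a -> ~(~(b (+) b) -> (b \/ a))) -> (a -> ~b) = min(1, 1 − 0.84 + 0.46) = min(1, 0.62) = 0.62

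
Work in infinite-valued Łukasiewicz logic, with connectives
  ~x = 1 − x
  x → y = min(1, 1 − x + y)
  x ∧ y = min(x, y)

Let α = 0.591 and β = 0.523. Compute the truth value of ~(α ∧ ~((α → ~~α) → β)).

0.523

~α = 1 − 0.591 = 0.409
~~α = 1 − 0.409 = 0.591
α → ~~α = min(1, 1 − 0.591 + 0.591) = min(1, 1.000) = 1.000
(α → ~~α) → β = min(1, 1 − 1.000 + 0.523) = min(1, 0.523) = 0.523
~((α → ~~α) → β) = 1 − 0.523 = 0.477
α ∧ ~((α → ~~α) → β) = min(0.591, 0.477) = 0.477
~(α ∧ ~((α → ~~α) → β)) = 1 − 0.477 = 0.523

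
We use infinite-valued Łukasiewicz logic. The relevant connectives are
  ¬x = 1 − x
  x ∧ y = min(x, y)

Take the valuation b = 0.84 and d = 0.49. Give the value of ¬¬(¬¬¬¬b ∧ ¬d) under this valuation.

0.51

¬b = 1 − 0.84 = 0.16
¬¬b = 1 − 0.16 = 0.84
¬¬¬b = 1 − 0.84 = 0.16
¬¬¬¬b = 1 − 0.16 = 0.84
¬d = 1 − 0.49 = 0.51
¬¬¬¬b ∧ ¬d = min(0.84, 0.51) = 0.51
¬(¬¬¬¬b ∧ ¬d) = 1 − 0.51 = 0.49
¬¬(¬¬¬¬b ∧ ¬d) = 1 − 0.49 = 0.51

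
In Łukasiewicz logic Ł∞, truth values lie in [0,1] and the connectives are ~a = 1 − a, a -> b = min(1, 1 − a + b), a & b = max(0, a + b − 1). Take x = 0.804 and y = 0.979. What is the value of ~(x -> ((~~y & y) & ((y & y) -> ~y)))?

0.783

~y = 1 − 0.979 = 0.021
~~y = 1 − 0.021 = 0.979
~~y & y = max(0, 0.979 + 0.979 − 1) = max(0, 0.958) = 0.958
y & y = max(0, 0.979 + 0.979 − 1) = max(0, 0.958) = 0.958
(y & y) -> ~y = min(1, 1 − 0.958 + 0.021) = min(1, 0.063) = 0.063
(~~y & y) & ((y & y) -> ~y) = max(0, 0.958 + 0.063 − 1) = max(0, 0.021) = 0.021
x -> ((~~y & y) & ((y & y) -> ~y)) = min(1, 1 − 0.804 + 0.021) = min(1, 0.217) = 0.217
~(x -> ((~~y & y) & ((y & y) -> ~y))) = 1 − 0.217 = 0.783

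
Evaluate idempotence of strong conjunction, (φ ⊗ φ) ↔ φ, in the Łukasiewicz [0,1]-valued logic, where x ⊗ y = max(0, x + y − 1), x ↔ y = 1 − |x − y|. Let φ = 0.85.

0.85

φ ⊗ φ = max(0, 0.85 + 0.85 − 1) = max(0, 0.70) = 0.70
(φ ⊗ φ) ↔ φ = 1 − |0.70 − 0.85| = 1 − 0.15 = 0.85
(The value 0.85 < 1 shows this instance is not satisfied; fails in Ł∞ since a ⊗ a = max(0, 2a−1) ≠ a in general.)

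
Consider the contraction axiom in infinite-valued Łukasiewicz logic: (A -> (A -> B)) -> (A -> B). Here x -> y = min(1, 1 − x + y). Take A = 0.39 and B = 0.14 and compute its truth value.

A -> B = min(1, 1 − 0.39 + 0.14) = min(1, 0.75) = 0.75
A -> (A -> B) = min(1, 1 − 0.39 + 0.75) = min(1, 1.36) = 1.00
(A -> (A -> B)) -> (A -> B) = min(1, 1 − 1.00 + 0.75) = min(1, 0.75) = 0.75
(The value 0.75 < 1 shows this instance is not satisfied; fails in Ł∞ (the t-norm is not idempotent).)

0.75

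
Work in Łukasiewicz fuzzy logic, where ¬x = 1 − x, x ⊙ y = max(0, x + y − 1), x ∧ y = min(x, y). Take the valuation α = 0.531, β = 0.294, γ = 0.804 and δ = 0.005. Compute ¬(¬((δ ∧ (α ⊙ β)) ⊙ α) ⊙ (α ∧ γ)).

α ⊙ β = max(0, 0.531 + 0.294 − 1) = max(0, -0.175) = 0.000
δ ∧ (α ⊙ β) = min(0.005, 0.000) = 0.000
(δ ∧ (α ⊙ β)) ⊙ α = max(0, 0.000 + 0.531 − 1) = max(0, -0.469) = 0.000
¬((δ ∧ (α ⊙ β)) ⊙ α) = 1 − 0.000 = 1.000
α ∧ γ = min(0.531, 0.804) = 0.531
¬((δ ∧ (α ⊙ β)) ⊙ α) ⊙ (α ∧ γ) = max(0, 1.000 + 0.531 − 1) = max(0, 0.531) = 0.531
¬(¬((δ ∧ (α ⊙ β)) ⊙ α) ⊙ (α ∧ γ)) = 1 − 0.531 = 0.469

0.469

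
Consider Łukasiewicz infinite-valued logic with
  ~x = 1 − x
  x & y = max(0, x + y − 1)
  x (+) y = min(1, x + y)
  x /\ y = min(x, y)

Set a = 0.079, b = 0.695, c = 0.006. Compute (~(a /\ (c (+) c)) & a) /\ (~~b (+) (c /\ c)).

c (+) c = min(1, 0.006 + 0.006) = min(1, 0.012) = 0.012
a /\ (c (+) c) = min(0.079, 0.012) = 0.012
~(a /\ (c (+) c)) = 1 − 0.012 = 0.988
~(a /\ (c (+) c)) & a = max(0, 0.988 + 0.079 − 1) = max(0, 0.067) = 0.067
~b = 1 − 0.695 = 0.305
~~b = 1 − 0.305 = 0.695
c /\ c = min(0.006, 0.006) = 0.006
~~b (+) (c /\ c) = min(1, 0.695 + 0.006) = min(1, 0.701) = 0.701
(~(a /\ (c (+) c)) & a) /\ (~~b (+) (c /\ c)) = min(0.067, 0.701) = 0.067

0.067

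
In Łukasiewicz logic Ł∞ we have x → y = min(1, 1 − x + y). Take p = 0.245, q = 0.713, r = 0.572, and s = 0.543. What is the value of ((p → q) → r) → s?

0.971

p → q = min(1, 1 − 0.245 + 0.713) = min(1, 1.468) = 1.000
(p → q) → r = min(1, 1 − 1.000 + 0.572) = min(1, 0.572) = 0.572
((p → q) → r) → s = min(1, 1 − 0.572 + 0.543) = min(1, 0.971) = 0.971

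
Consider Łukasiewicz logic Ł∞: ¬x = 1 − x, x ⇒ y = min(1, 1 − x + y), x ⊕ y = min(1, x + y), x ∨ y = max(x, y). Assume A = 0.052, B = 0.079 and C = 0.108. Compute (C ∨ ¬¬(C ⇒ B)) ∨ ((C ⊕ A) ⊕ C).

C ⇒ B = min(1, 1 − 0.108 + 0.079) = min(1, 0.971) = 0.971
¬(C ⇒ B) = 1 − 0.971 = 0.029
¬¬(C ⇒ B) = 1 − 0.029 = 0.971
C ∨ ¬¬(C ⇒ B) = max(0.108, 0.971) = 0.971
C ⊕ A = min(1, 0.108 + 0.052) = min(1, 0.160) = 0.160
(C ⊕ A) ⊕ C = min(1, 0.160 + 0.108) = min(1, 0.268) = 0.268
(C ∨ ¬¬(C ⇒ B)) ∨ ((C ⊕ A) ⊕ C) = max(0.971, 0.268) = 0.971

0.971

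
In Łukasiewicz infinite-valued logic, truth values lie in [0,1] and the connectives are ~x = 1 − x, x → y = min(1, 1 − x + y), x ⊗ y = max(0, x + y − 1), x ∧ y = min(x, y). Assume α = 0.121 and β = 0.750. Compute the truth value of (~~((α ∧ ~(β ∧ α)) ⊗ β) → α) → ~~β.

β ∧ α = min(0.750, 0.121) = 0.121
~(β ∧ α) = 1 − 0.121 = 0.879
α ∧ ~(β ∧ α) = min(0.121, 0.879) = 0.121
(α ∧ ~(β ∧ α)) ⊗ β = max(0, 0.121 + 0.750 − 1) = max(0, -0.129) = 0.000
~((α ∧ ~(β ∧ α)) ⊗ β) = 1 − 0.000 = 1.000
~~((α ∧ ~(β ∧ α)) ⊗ β) = 1 − 1.000 = 0.000
~~((α ∧ ~(β ∧ α)) ⊗ β) → α = min(1, 1 − 0.000 + 0.121) = min(1, 1.121) = 1.000
~β = 1 − 0.750 = 0.250
~~β = 1 − 0.250 = 0.750
(~~((α ∧ ~(β ∧ α)) ⊗ β) → α) → ~~β = min(1, 1 − 1.000 + 0.750) = min(1, 0.750) = 0.750

0.750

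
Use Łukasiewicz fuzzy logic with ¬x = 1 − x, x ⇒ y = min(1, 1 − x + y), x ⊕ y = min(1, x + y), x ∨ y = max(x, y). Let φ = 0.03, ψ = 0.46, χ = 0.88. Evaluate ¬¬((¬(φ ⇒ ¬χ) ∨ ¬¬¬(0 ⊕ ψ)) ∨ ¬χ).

¬χ = 1 − 0.88 = 0.12
φ ⇒ ¬χ = min(1, 1 − 0.03 + 0.12) = min(1, 1.09) = 1.00
¬(φ ⇒ ¬χ) = 1 − 1.00 = 0.00
0 ⊕ ψ = min(1, 0.00 + 0.46) = min(1, 0.46) = 0.46
¬(0 ⊕ ψ) = 1 − 0.46 = 0.54
¬¬(0 ⊕ ψ) = 1 − 0.54 = 0.46
¬¬¬(0 ⊕ ψ) = 1 − 0.46 = 0.54
¬(φ ⇒ ¬χ) ∨ ¬¬¬(0 ⊕ ψ) = max(0.00, 0.54) = 0.54
(¬(φ ⇒ ¬χ) ∨ ¬¬¬(0 ⊕ ψ)) ∨ ¬χ = max(0.54, 0.12) = 0.54
¬((¬(φ ⇒ ¬χ) ∨ ¬¬¬(0 ⊕ ψ)) ∨ ¬χ) = 1 − 0.54 = 0.46
¬¬((¬(φ ⇒ ¬χ) ∨ ¬¬¬(0 ⊕ ψ)) ∨ ¬χ) = 1 − 0.46 = 0.54

0.54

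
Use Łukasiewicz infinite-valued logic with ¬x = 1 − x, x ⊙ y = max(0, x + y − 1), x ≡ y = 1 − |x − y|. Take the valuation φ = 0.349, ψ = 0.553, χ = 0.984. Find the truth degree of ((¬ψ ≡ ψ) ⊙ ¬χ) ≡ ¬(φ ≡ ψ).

0.796

¬ψ = 1 − 0.553 = 0.447
¬ψ ≡ ψ = 1 − |0.447 − 0.553| = 1 − 0.106 = 0.894
¬χ = 1 − 0.984 = 0.016
(¬ψ ≡ ψ) ⊙ ¬χ = max(0, 0.894 + 0.016 − 1) = max(0, -0.090) = 0.000
φ ≡ ψ = 1 − |0.349 − 0.553| = 1 − 0.204 = 0.796
¬(φ ≡ ψ) = 1 − 0.796 = 0.204
((¬ψ ≡ ψ) ⊙ ¬χ) ≡ ¬(φ ≡ ψ) = 1 − |0.000 − 0.204| = 1 − 0.204 = 0.796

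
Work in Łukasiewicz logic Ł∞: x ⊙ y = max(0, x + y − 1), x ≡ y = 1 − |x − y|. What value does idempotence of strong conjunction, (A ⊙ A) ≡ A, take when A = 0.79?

0.79

A ⊙ A = max(0, 0.79 + 0.79 − 1) = max(0, 0.58) = 0.58
(A ⊙ A) ≡ A = 1 − |0.58 − 0.79| = 1 − 0.21 = 0.79
(The value 0.79 < 1 shows this instance is not satisfied; fails in Ł∞ since a ⊗ a = max(0, 2a−1) ≠ a in general.)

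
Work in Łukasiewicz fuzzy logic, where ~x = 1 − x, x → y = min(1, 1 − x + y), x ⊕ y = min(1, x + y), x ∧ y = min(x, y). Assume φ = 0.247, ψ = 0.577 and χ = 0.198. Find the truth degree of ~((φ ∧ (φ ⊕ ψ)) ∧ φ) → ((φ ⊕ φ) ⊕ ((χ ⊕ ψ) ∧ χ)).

0.939

φ ⊕ ψ = min(1, 0.247 + 0.577) = min(1, 0.824) = 0.824
φ ∧ (φ ⊕ ψ) = min(0.247, 0.824) = 0.247
(φ ∧ (φ ⊕ ψ)) ∧ φ = min(0.247, 0.247) = 0.247
~((φ ∧ (φ ⊕ ψ)) ∧ φ) = 1 − 0.247 = 0.753
φ ⊕ φ = min(1, 0.247 + 0.247) = min(1, 0.494) = 0.494
χ ⊕ ψ = min(1, 0.198 + 0.577) = min(1, 0.775) = 0.775
(χ ⊕ ψ) ∧ χ = min(0.775, 0.198) = 0.198
(φ ⊕ φ) ⊕ ((χ ⊕ ψ) ∧ χ) = min(1, 0.494 + 0.198) = min(1, 0.692) = 0.692
~((φ ∧ (φ ⊕ ψ)) ∧ φ) → ((φ ⊕ φ) ⊕ ((χ ⊕ ψ) ∧ χ)) = min(1, 1 − 0.753 + 0.692) = min(1, 0.939) = 0.939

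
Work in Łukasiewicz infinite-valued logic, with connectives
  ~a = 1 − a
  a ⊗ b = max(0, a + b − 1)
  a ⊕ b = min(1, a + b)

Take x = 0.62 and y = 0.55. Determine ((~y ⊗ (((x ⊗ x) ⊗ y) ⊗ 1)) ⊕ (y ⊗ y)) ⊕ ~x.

~y = 1 − 0.55 = 0.45
x ⊗ x = max(0, 0.62 + 0.62 − 1) = max(0, 0.24) = 0.24
(x ⊗ x) ⊗ y = max(0, 0.24 + 0.55 − 1) = max(0, -0.21) = 0.00
((x ⊗ x) ⊗ y) ⊗ 1 = max(0, 0.00 + 1.00 − 1) = max(0, 0.00) = 0.00
~y ⊗ (((x ⊗ x) ⊗ y) ⊗ 1) = max(0, 0.45 + 0.00 − 1) = max(0, -0.55) = 0.00
y ⊗ y = max(0, 0.55 + 0.55 − 1) = max(0, 0.10) = 0.10
(~y ⊗ (((x ⊗ x) ⊗ y) ⊗ 1)) ⊕ (y ⊗ y) = min(1, 0.00 + 0.10) = min(1, 0.10) = 0.10
~x = 1 − 0.62 = 0.38
((~y ⊗ (((x ⊗ x) ⊗ y) ⊗ 1)) ⊕ (y ⊗ y)) ⊕ ~x = min(1, 0.10 + 0.38) = min(1, 0.48) = 0.48

0.48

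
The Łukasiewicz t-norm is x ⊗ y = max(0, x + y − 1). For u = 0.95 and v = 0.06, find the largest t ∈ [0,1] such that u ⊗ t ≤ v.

The residuum of the Łukasiewicz t-norm gives the supremum: min(1, 1 − 0.95 + 0.06).
1 − 0.95 + 0.06 = 0.11, so t = min(1, 0.11) = 0.11.
Check: 0.95 ⊗ 0.11 = max(0, 0.06) = 0.06 ≤ 0.06.

0.11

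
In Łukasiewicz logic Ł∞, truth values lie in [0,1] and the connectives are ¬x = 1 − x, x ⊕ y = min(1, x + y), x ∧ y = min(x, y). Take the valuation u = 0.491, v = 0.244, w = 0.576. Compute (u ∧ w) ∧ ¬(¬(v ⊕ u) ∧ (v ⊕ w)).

u ∧ w = min(0.491, 0.576) = 0.491
v ⊕ u = min(1, 0.244 + 0.491) = min(1, 0.735) = 0.735
¬(v ⊕ u) = 1 − 0.735 = 0.265
v ⊕ w = min(1, 0.244 + 0.576) = min(1, 0.820) = 0.820
¬(v ⊕ u) ∧ (v ⊕ w) = min(0.265, 0.820) = 0.265
¬(¬(v ⊕ u) ∧ (v ⊕ w)) = 1 − 0.265 = 0.735
(u ∧ w) ∧ ¬(¬(v ⊕ u) ∧ (v ⊕ w)) = min(0.491, 0.735) = 0.491

0.491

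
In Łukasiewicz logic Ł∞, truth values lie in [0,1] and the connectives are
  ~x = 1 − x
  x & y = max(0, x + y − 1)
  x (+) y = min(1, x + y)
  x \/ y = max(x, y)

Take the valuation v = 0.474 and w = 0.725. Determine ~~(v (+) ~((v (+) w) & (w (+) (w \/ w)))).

0.474

v (+) w = min(1, 0.474 + 0.725) = min(1, 1.199) = 1.000
w \/ w = max(0.725, 0.725) = 0.725
w (+) (w \/ w) = min(1, 0.725 + 0.725) = min(1, 1.450) = 1.000
(v (+) w) & (w (+) (w \/ w)) = max(0, 1.000 + 1.000 − 1) = max(0, 1.000) = 1.000
~((v (+) w) & (w (+) (w \/ w))) = 1 − 1.000 = 0.000
v (+) ~((v (+) w) & (w (+) (w \/ w))) = min(1, 0.474 + 0.000) = min(1, 0.474) = 0.474
~(v (+) ~((v (+) w) & (w (+) (w \/ w)))) = 1 − 0.474 = 0.526
~~(v (+) ~((v (+) w) & (w (+) (w \/ w)))) = 1 − 0.526 = 0.474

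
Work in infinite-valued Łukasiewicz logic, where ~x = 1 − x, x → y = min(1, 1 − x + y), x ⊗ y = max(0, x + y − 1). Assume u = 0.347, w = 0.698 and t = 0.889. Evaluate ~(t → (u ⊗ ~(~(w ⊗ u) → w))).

0.889

w ⊗ u = max(0, 0.698 + 0.347 − 1) = max(0, 0.045) = 0.045
~(w ⊗ u) = 1 − 0.045 = 0.955
~(w ⊗ u) → w = min(1, 1 − 0.955 + 0.698) = min(1, 0.743) = 0.743
~(~(w ⊗ u) → w) = 1 − 0.743 = 0.257
u ⊗ ~(~(w ⊗ u) → w) = max(0, 0.347 + 0.257 − 1) = max(0, -0.396) = 0.000
t → (u ⊗ ~(~(w ⊗ u) → w)) = min(1, 1 − 0.889 + 0.000) = min(1, 0.111) = 0.111
~(t → (u ⊗ ~(~(w ⊗ u) → w))) = 1 − 0.111 = 0.889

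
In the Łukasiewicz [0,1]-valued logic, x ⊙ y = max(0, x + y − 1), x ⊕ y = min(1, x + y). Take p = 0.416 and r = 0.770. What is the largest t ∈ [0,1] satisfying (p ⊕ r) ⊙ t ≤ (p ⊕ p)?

0.832

p ⊕ r = min(1, 0.416 + 0.770) = min(1, 1.186) = 1.000
So the left factor is p ⊕ r = 1.000.
p ⊕ p = min(1, 0.416 + 0.416) = min(1, 0.832) = 0.832
So the right-hand bound is p ⊕ p = 0.832.
The residuum of the Łukasiewicz t-norm gives the supremum: min(1, 1 − 1.000 + 0.832).
1 − 1.000 + 0.832 = 0.832, so t = min(1, 0.832) = 0.832.
Check: 1.000 ⊙ 0.832 = max(0, 0.832) = 0.832 ≤ 0.832.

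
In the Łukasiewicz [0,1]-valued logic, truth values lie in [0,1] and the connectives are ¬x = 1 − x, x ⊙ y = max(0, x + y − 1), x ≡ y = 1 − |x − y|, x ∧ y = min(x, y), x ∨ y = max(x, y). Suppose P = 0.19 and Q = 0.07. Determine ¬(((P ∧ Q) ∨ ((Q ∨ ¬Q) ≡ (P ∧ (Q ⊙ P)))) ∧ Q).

P ∧ Q = min(0.19, 0.07) = 0.07
¬Q = 1 − 0.07 = 0.93
Q ∨ ¬Q = max(0.07, 0.93) = 0.93
Q ⊙ P = max(0, 0.07 + 0.19 − 1) = max(0, -0.74) = 0.00
P ∧ (Q ⊙ P) = min(0.19, 0.00) = 0.00
(Q ∨ ¬Q) ≡ (P ∧ (Q ⊙ P)) = 1 − |0.93 − 0.00| = 1 − 0.93 = 0.07
(P ∧ Q) ∨ ((Q ∨ ¬Q) ≡ (P ∧ (Q ⊙ P))) = max(0.07, 0.07) = 0.07
((P ∧ Q) ∨ ((Q ∨ ¬Q) ≡ (P ∧ (Q ⊙ P)))) ∧ Q = min(0.07, 0.07) = 0.07
¬(((P ∧ Q) ∨ ((Q ∨ ¬Q) ≡ (P ∧ (Q ⊙ P)))) ∧ Q) = 1 − 0.07 = 0.93

0.93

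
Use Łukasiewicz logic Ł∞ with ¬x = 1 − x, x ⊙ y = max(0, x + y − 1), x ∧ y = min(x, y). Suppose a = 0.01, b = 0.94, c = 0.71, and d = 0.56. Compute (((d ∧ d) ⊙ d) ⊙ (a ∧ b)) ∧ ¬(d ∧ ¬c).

0.00

d ∧ d = min(0.56, 0.56) = 0.56
(d ∧ d) ⊙ d = max(0, 0.56 + 0.56 − 1) = max(0, 0.12) = 0.12
a ∧ b = min(0.01, 0.94) = 0.01
((d ∧ d) ⊙ d) ⊙ (a ∧ b) = max(0, 0.12 + 0.01 − 1) = max(0, -0.87) = 0.00
¬c = 1 − 0.71 = 0.29
d ∧ ¬c = min(0.56, 0.29) = 0.29
¬(d ∧ ¬c) = 1 − 0.29 = 0.71
(((d ∧ d) ⊙ d) ⊙ (a ∧ b)) ∧ ¬(d ∧ ¬c) = min(0.00, 0.71) = 0.00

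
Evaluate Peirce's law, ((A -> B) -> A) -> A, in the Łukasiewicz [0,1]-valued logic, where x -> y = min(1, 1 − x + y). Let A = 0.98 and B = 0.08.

A -> B = min(1, 1 − 0.98 + 0.08) = min(1, 0.10) = 0.10
(A -> B) -> A = min(1, 1 − 0.10 + 0.98) = min(1, 1.88) = 1.00
((A -> B) -> A) -> A = min(1, 1 − 1.00 + 0.98) = min(1, 0.98) = 0.98
(The value 0.98 < 1 shows this instance is not satisfied; not a Ł∞-tautology in general.)

0.98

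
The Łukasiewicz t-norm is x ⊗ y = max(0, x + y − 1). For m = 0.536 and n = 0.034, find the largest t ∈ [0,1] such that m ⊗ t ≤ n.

0.498

The residuum of the Łukasiewicz t-norm gives the supremum: min(1, 1 − 0.536 + 0.034).
1 − 0.536 + 0.034 = 0.498, so t = min(1, 0.498) = 0.498.
Check: 0.536 ⊗ 0.498 = max(0, 0.034) = 0.034 ≤ 0.034.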